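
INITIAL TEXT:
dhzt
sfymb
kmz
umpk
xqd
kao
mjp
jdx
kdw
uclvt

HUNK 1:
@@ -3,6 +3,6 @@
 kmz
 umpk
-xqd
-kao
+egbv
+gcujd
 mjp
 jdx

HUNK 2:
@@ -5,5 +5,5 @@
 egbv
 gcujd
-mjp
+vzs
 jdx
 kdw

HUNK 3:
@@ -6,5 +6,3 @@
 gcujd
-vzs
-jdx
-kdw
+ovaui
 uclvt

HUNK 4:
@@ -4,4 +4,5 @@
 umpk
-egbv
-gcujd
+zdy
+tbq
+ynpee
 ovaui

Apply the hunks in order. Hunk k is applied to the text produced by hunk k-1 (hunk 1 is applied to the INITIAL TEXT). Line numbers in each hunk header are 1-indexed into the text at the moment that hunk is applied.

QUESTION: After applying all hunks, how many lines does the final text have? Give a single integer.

Hunk 1: at line 3 remove [xqd,kao] add [egbv,gcujd] -> 10 lines: dhzt sfymb kmz umpk egbv gcujd mjp jdx kdw uclvt
Hunk 2: at line 5 remove [mjp] add [vzs] -> 10 lines: dhzt sfymb kmz umpk egbv gcujd vzs jdx kdw uclvt
Hunk 3: at line 6 remove [vzs,jdx,kdw] add [ovaui] -> 8 lines: dhzt sfymb kmz umpk egbv gcujd ovaui uclvt
Hunk 4: at line 4 remove [egbv,gcujd] add [zdy,tbq,ynpee] -> 9 lines: dhzt sfymb kmz umpk zdy tbq ynpee ovaui uclvt
Final line count: 9

Answer: 9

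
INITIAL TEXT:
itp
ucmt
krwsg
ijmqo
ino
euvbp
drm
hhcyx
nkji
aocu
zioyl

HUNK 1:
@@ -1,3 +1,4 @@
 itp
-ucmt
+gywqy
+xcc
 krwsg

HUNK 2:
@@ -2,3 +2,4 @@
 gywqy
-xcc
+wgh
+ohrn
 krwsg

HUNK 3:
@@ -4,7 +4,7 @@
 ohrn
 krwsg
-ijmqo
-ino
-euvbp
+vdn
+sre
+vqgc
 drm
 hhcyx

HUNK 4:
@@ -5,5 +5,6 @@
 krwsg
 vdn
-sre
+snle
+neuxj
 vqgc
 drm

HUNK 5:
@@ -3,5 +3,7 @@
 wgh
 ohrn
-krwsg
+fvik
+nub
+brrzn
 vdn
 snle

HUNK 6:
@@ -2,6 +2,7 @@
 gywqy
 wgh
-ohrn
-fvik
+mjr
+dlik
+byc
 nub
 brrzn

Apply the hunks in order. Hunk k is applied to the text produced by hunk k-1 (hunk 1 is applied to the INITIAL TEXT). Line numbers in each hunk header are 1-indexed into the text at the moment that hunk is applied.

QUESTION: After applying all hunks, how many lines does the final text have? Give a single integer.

Hunk 1: at line 1 remove [ucmt] add [gywqy,xcc] -> 12 lines: itp gywqy xcc krwsg ijmqo ino euvbp drm hhcyx nkji aocu zioyl
Hunk 2: at line 2 remove [xcc] add [wgh,ohrn] -> 13 lines: itp gywqy wgh ohrn krwsg ijmqo ino euvbp drm hhcyx nkji aocu zioyl
Hunk 3: at line 4 remove [ijmqo,ino,euvbp] add [vdn,sre,vqgc] -> 13 lines: itp gywqy wgh ohrn krwsg vdn sre vqgc drm hhcyx nkji aocu zioyl
Hunk 4: at line 5 remove [sre] add [snle,neuxj] -> 14 lines: itp gywqy wgh ohrn krwsg vdn snle neuxj vqgc drm hhcyx nkji aocu zioyl
Hunk 5: at line 3 remove [krwsg] add [fvik,nub,brrzn] -> 16 lines: itp gywqy wgh ohrn fvik nub brrzn vdn snle neuxj vqgc drm hhcyx nkji aocu zioyl
Hunk 6: at line 2 remove [ohrn,fvik] add [mjr,dlik,byc] -> 17 lines: itp gywqy wgh mjr dlik byc nub brrzn vdn snle neuxj vqgc drm hhcyx nkji aocu zioyl
Final line count: 17

Answer: 17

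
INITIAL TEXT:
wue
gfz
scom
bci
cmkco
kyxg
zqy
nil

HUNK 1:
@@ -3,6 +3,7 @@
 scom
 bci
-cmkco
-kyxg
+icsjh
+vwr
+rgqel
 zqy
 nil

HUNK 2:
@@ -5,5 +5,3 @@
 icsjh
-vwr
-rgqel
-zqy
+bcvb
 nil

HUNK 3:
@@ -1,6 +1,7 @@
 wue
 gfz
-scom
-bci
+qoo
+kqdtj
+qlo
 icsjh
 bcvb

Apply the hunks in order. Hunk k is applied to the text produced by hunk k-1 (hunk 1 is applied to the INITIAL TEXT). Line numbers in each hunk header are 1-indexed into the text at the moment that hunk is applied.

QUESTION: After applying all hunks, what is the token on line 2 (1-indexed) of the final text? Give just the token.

Answer: gfz

Derivation:
Hunk 1: at line 3 remove [cmkco,kyxg] add [icsjh,vwr,rgqel] -> 9 lines: wue gfz scom bci icsjh vwr rgqel zqy nil
Hunk 2: at line 5 remove [vwr,rgqel,zqy] add [bcvb] -> 7 lines: wue gfz scom bci icsjh bcvb nil
Hunk 3: at line 1 remove [scom,bci] add [qoo,kqdtj,qlo] -> 8 lines: wue gfz qoo kqdtj qlo icsjh bcvb nil
Final line 2: gfz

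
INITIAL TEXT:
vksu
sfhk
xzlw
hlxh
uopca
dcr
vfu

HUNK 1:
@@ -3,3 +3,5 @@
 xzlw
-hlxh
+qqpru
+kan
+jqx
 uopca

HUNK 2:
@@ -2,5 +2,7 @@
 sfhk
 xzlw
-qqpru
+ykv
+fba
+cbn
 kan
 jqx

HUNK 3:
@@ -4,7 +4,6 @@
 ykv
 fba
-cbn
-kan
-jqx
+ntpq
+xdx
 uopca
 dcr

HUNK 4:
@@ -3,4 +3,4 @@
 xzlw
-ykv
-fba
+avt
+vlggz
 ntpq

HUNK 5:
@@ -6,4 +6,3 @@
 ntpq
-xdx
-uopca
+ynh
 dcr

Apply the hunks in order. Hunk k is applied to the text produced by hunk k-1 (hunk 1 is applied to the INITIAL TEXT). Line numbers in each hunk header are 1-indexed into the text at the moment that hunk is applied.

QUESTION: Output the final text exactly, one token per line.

Hunk 1: at line 3 remove [hlxh] add [qqpru,kan,jqx] -> 9 lines: vksu sfhk xzlw qqpru kan jqx uopca dcr vfu
Hunk 2: at line 2 remove [qqpru] add [ykv,fba,cbn] -> 11 lines: vksu sfhk xzlw ykv fba cbn kan jqx uopca dcr vfu
Hunk 3: at line 4 remove [cbn,kan,jqx] add [ntpq,xdx] -> 10 lines: vksu sfhk xzlw ykv fba ntpq xdx uopca dcr vfu
Hunk 4: at line 3 remove [ykv,fba] add [avt,vlggz] -> 10 lines: vksu sfhk xzlw avt vlggz ntpq xdx uopca dcr vfu
Hunk 5: at line 6 remove [xdx,uopca] add [ynh] -> 9 lines: vksu sfhk xzlw avt vlggz ntpq ynh dcr vfu

Answer: vksu
sfhk
xzlw
avt
vlggz
ntpq
ynh
dcr
vfu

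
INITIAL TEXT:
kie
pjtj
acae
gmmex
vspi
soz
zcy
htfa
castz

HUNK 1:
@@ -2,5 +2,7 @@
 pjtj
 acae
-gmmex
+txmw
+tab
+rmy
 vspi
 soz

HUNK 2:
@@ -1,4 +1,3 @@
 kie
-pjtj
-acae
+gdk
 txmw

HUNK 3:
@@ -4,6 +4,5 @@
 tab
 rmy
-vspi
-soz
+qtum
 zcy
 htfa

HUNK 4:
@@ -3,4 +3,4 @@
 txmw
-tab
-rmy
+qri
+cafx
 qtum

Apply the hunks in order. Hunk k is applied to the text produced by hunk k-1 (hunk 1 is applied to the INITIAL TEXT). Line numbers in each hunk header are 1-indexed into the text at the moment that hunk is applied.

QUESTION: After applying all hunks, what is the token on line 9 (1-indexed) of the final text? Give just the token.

Answer: castz

Derivation:
Hunk 1: at line 2 remove [gmmex] add [txmw,tab,rmy] -> 11 lines: kie pjtj acae txmw tab rmy vspi soz zcy htfa castz
Hunk 2: at line 1 remove [pjtj,acae] add [gdk] -> 10 lines: kie gdk txmw tab rmy vspi soz zcy htfa castz
Hunk 3: at line 4 remove [vspi,soz] add [qtum] -> 9 lines: kie gdk txmw tab rmy qtum zcy htfa castz
Hunk 4: at line 3 remove [tab,rmy] add [qri,cafx] -> 9 lines: kie gdk txmw qri cafx qtum zcy htfa castz
Final line 9: castz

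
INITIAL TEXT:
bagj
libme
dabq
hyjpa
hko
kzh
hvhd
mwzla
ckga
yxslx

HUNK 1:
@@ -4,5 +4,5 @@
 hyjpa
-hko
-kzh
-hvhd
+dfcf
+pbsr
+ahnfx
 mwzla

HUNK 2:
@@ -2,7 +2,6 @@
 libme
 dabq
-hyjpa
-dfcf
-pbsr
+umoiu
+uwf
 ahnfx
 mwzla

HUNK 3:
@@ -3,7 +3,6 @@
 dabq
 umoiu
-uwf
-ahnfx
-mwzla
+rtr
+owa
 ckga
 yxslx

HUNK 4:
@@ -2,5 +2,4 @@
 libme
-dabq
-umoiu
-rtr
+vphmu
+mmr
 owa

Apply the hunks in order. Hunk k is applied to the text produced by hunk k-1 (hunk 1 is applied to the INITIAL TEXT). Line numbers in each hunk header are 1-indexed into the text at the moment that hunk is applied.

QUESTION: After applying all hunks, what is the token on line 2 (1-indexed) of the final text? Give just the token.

Hunk 1: at line 4 remove [hko,kzh,hvhd] add [dfcf,pbsr,ahnfx] -> 10 lines: bagj libme dabq hyjpa dfcf pbsr ahnfx mwzla ckga yxslx
Hunk 2: at line 2 remove [hyjpa,dfcf,pbsr] add [umoiu,uwf] -> 9 lines: bagj libme dabq umoiu uwf ahnfx mwzla ckga yxslx
Hunk 3: at line 3 remove [uwf,ahnfx,mwzla] add [rtr,owa] -> 8 lines: bagj libme dabq umoiu rtr owa ckga yxslx
Hunk 4: at line 2 remove [dabq,umoiu,rtr] add [vphmu,mmr] -> 7 lines: bagj libme vphmu mmr owa ckga yxslx
Final line 2: libme

Answer: libme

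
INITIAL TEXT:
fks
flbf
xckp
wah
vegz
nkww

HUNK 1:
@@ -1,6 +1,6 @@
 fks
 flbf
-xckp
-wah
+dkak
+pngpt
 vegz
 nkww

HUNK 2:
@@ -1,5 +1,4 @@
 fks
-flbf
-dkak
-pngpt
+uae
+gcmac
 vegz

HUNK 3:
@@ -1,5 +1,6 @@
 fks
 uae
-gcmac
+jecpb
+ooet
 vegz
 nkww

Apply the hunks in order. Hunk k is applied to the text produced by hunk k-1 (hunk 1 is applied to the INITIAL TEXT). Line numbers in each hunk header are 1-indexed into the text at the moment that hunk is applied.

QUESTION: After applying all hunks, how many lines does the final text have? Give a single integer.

Answer: 6

Derivation:
Hunk 1: at line 1 remove [xckp,wah] add [dkak,pngpt] -> 6 lines: fks flbf dkak pngpt vegz nkww
Hunk 2: at line 1 remove [flbf,dkak,pngpt] add [uae,gcmac] -> 5 lines: fks uae gcmac vegz nkww
Hunk 3: at line 1 remove [gcmac] add [jecpb,ooet] -> 6 lines: fks uae jecpb ooet vegz nkww
Final line count: 6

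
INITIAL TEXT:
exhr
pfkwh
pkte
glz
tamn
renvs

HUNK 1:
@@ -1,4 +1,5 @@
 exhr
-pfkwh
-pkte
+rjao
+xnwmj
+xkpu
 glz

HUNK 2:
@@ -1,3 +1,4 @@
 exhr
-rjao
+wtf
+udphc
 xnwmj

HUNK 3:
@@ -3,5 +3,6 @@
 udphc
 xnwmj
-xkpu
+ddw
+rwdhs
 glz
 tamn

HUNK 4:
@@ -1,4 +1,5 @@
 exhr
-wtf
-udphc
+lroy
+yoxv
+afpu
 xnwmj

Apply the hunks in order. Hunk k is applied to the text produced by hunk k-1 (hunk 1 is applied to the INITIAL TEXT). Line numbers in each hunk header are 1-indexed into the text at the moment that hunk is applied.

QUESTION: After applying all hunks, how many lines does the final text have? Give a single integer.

Hunk 1: at line 1 remove [pfkwh,pkte] add [rjao,xnwmj,xkpu] -> 7 lines: exhr rjao xnwmj xkpu glz tamn renvs
Hunk 2: at line 1 remove [rjao] add [wtf,udphc] -> 8 lines: exhr wtf udphc xnwmj xkpu glz tamn renvs
Hunk 3: at line 3 remove [xkpu] add [ddw,rwdhs] -> 9 lines: exhr wtf udphc xnwmj ddw rwdhs glz tamn renvs
Hunk 4: at line 1 remove [wtf,udphc] add [lroy,yoxv,afpu] -> 10 lines: exhr lroy yoxv afpu xnwmj ddw rwdhs glz tamn renvs
Final line count: 10

Answer: 10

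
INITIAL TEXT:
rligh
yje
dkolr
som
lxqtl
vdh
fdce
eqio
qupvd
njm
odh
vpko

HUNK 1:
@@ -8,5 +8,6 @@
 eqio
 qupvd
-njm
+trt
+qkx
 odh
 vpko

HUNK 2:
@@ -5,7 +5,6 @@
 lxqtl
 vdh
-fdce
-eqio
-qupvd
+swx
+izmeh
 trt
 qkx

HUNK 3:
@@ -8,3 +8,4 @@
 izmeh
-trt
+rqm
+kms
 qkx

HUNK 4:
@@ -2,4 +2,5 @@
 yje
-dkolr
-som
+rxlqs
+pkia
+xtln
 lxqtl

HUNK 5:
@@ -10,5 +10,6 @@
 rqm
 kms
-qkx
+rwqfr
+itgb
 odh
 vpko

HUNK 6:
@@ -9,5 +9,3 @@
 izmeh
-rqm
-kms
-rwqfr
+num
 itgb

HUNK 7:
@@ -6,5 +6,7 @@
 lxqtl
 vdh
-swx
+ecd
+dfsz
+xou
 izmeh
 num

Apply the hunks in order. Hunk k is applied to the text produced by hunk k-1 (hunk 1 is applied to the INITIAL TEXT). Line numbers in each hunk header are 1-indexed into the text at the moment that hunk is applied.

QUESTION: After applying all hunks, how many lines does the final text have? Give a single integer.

Answer: 15

Derivation:
Hunk 1: at line 8 remove [njm] add [trt,qkx] -> 13 lines: rligh yje dkolr som lxqtl vdh fdce eqio qupvd trt qkx odh vpko
Hunk 2: at line 5 remove [fdce,eqio,qupvd] add [swx,izmeh] -> 12 lines: rligh yje dkolr som lxqtl vdh swx izmeh trt qkx odh vpko
Hunk 3: at line 8 remove [trt] add [rqm,kms] -> 13 lines: rligh yje dkolr som lxqtl vdh swx izmeh rqm kms qkx odh vpko
Hunk 4: at line 2 remove [dkolr,som] add [rxlqs,pkia,xtln] -> 14 lines: rligh yje rxlqs pkia xtln lxqtl vdh swx izmeh rqm kms qkx odh vpko
Hunk 5: at line 10 remove [qkx] add [rwqfr,itgb] -> 15 lines: rligh yje rxlqs pkia xtln lxqtl vdh swx izmeh rqm kms rwqfr itgb odh vpko
Hunk 6: at line 9 remove [rqm,kms,rwqfr] add [num] -> 13 lines: rligh yje rxlqs pkia xtln lxqtl vdh swx izmeh num itgb odh vpko
Hunk 7: at line 6 remove [swx] add [ecd,dfsz,xou] -> 15 lines: rligh yje rxlqs pkia xtln lxqtl vdh ecd dfsz xou izmeh num itgb odh vpko
Final line count: 15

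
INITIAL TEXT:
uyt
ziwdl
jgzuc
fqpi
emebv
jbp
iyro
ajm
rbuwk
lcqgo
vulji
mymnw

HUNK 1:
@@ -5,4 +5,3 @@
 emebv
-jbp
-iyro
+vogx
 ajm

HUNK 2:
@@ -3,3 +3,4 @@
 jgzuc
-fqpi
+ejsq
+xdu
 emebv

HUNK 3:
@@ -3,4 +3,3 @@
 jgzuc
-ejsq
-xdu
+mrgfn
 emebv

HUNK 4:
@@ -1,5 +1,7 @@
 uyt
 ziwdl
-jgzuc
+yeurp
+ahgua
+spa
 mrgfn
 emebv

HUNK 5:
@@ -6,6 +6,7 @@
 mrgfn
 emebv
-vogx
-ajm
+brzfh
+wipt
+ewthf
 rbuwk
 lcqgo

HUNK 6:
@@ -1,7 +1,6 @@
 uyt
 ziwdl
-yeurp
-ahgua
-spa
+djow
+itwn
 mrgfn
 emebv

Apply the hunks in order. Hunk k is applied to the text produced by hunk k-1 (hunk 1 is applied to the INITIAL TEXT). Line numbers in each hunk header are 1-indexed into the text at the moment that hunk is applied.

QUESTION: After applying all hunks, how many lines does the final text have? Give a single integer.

Hunk 1: at line 5 remove [jbp,iyro] add [vogx] -> 11 lines: uyt ziwdl jgzuc fqpi emebv vogx ajm rbuwk lcqgo vulji mymnw
Hunk 2: at line 3 remove [fqpi] add [ejsq,xdu] -> 12 lines: uyt ziwdl jgzuc ejsq xdu emebv vogx ajm rbuwk lcqgo vulji mymnw
Hunk 3: at line 3 remove [ejsq,xdu] add [mrgfn] -> 11 lines: uyt ziwdl jgzuc mrgfn emebv vogx ajm rbuwk lcqgo vulji mymnw
Hunk 4: at line 1 remove [jgzuc] add [yeurp,ahgua,spa] -> 13 lines: uyt ziwdl yeurp ahgua spa mrgfn emebv vogx ajm rbuwk lcqgo vulji mymnw
Hunk 5: at line 6 remove [vogx,ajm] add [brzfh,wipt,ewthf] -> 14 lines: uyt ziwdl yeurp ahgua spa mrgfn emebv brzfh wipt ewthf rbuwk lcqgo vulji mymnw
Hunk 6: at line 1 remove [yeurp,ahgua,spa] add [djow,itwn] -> 13 lines: uyt ziwdl djow itwn mrgfn emebv brzfh wipt ewthf rbuwk lcqgo vulji mymnw
Final line count: 13

Answer: 13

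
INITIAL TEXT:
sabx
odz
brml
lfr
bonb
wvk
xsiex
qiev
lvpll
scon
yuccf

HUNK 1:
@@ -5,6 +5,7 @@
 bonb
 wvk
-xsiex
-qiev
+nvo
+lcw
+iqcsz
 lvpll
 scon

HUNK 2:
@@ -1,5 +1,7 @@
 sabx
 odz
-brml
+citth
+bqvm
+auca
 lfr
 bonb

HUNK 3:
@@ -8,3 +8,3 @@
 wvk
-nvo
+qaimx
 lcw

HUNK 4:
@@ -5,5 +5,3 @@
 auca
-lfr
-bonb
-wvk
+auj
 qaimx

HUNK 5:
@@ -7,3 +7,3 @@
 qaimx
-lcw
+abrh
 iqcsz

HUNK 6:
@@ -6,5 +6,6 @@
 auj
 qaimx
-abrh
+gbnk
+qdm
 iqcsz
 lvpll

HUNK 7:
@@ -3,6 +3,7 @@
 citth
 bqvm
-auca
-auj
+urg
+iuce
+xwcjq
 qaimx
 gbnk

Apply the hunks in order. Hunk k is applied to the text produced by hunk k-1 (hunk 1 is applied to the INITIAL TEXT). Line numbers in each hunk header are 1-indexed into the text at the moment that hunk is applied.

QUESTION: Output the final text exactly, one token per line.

Hunk 1: at line 5 remove [xsiex,qiev] add [nvo,lcw,iqcsz] -> 12 lines: sabx odz brml lfr bonb wvk nvo lcw iqcsz lvpll scon yuccf
Hunk 2: at line 1 remove [brml] add [citth,bqvm,auca] -> 14 lines: sabx odz citth bqvm auca lfr bonb wvk nvo lcw iqcsz lvpll scon yuccf
Hunk 3: at line 8 remove [nvo] add [qaimx] -> 14 lines: sabx odz citth bqvm auca lfr bonb wvk qaimx lcw iqcsz lvpll scon yuccf
Hunk 4: at line 5 remove [lfr,bonb,wvk] add [auj] -> 12 lines: sabx odz citth bqvm auca auj qaimx lcw iqcsz lvpll scon yuccf
Hunk 5: at line 7 remove [lcw] add [abrh] -> 12 lines: sabx odz citth bqvm auca auj qaimx abrh iqcsz lvpll scon yuccf
Hunk 6: at line 6 remove [abrh] add [gbnk,qdm] -> 13 lines: sabx odz citth bqvm auca auj qaimx gbnk qdm iqcsz lvpll scon yuccf
Hunk 7: at line 3 remove [auca,auj] add [urg,iuce,xwcjq] -> 14 lines: sabx odz citth bqvm urg iuce xwcjq qaimx gbnk qdm iqcsz lvpll scon yuccf

Answer: sabx
odz
citth
bqvm
urg
iuce
xwcjq
qaimx
gbnk
qdm
iqcsz
lvpll
scon
yuccf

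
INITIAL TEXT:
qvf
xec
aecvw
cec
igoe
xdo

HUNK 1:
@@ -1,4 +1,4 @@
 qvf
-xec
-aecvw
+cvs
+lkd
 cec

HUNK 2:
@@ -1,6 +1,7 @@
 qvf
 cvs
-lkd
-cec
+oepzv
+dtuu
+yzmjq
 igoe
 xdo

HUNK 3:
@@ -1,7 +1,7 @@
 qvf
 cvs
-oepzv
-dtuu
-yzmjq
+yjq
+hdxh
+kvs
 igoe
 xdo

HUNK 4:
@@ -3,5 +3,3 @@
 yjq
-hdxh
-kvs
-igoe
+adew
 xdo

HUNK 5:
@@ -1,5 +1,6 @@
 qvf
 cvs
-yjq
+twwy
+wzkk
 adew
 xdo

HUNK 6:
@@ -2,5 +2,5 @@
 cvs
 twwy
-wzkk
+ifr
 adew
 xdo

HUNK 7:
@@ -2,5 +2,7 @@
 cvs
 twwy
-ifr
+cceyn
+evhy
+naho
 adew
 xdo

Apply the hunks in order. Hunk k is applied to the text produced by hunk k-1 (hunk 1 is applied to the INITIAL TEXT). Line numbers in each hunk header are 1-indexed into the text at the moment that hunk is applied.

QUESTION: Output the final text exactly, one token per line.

Hunk 1: at line 1 remove [xec,aecvw] add [cvs,lkd] -> 6 lines: qvf cvs lkd cec igoe xdo
Hunk 2: at line 1 remove [lkd,cec] add [oepzv,dtuu,yzmjq] -> 7 lines: qvf cvs oepzv dtuu yzmjq igoe xdo
Hunk 3: at line 1 remove [oepzv,dtuu,yzmjq] add [yjq,hdxh,kvs] -> 7 lines: qvf cvs yjq hdxh kvs igoe xdo
Hunk 4: at line 3 remove [hdxh,kvs,igoe] add [adew] -> 5 lines: qvf cvs yjq adew xdo
Hunk 5: at line 1 remove [yjq] add [twwy,wzkk] -> 6 lines: qvf cvs twwy wzkk adew xdo
Hunk 6: at line 2 remove [wzkk] add [ifr] -> 6 lines: qvf cvs twwy ifr adew xdo
Hunk 7: at line 2 remove [ifr] add [cceyn,evhy,naho] -> 8 lines: qvf cvs twwy cceyn evhy naho adew xdo

Answer: qvf
cvs
twwy
cceyn
evhy
naho
adew
xdo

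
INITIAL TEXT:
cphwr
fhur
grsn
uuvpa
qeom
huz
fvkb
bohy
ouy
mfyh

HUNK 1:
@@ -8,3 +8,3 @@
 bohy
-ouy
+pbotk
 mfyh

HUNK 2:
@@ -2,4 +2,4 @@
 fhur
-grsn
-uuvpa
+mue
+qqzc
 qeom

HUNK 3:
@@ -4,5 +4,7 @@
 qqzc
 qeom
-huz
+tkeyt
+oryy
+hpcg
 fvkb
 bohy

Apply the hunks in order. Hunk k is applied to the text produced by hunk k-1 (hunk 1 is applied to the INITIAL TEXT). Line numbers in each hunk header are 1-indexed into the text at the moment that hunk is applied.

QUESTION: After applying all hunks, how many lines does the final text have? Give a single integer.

Answer: 12

Derivation:
Hunk 1: at line 8 remove [ouy] add [pbotk] -> 10 lines: cphwr fhur grsn uuvpa qeom huz fvkb bohy pbotk mfyh
Hunk 2: at line 2 remove [grsn,uuvpa] add [mue,qqzc] -> 10 lines: cphwr fhur mue qqzc qeom huz fvkb bohy pbotk mfyh
Hunk 3: at line 4 remove [huz] add [tkeyt,oryy,hpcg] -> 12 lines: cphwr fhur mue qqzc qeom tkeyt oryy hpcg fvkb bohy pbotk mfyh
Final line count: 12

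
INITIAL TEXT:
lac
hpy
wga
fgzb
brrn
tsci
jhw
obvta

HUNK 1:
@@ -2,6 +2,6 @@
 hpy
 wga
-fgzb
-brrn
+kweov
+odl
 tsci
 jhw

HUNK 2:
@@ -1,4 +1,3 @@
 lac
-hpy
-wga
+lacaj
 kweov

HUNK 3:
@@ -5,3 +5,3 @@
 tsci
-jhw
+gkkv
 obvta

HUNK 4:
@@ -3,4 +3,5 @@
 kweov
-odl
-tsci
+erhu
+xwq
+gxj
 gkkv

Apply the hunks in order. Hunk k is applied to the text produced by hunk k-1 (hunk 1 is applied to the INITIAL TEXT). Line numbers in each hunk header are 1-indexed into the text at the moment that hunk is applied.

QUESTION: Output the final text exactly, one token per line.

Hunk 1: at line 2 remove [fgzb,brrn] add [kweov,odl] -> 8 lines: lac hpy wga kweov odl tsci jhw obvta
Hunk 2: at line 1 remove [hpy,wga] add [lacaj] -> 7 lines: lac lacaj kweov odl tsci jhw obvta
Hunk 3: at line 5 remove [jhw] add [gkkv] -> 7 lines: lac lacaj kweov odl tsci gkkv obvta
Hunk 4: at line 3 remove [odl,tsci] add [erhu,xwq,gxj] -> 8 lines: lac lacaj kweov erhu xwq gxj gkkv obvta

Answer: lac
lacaj
kweov
erhu
xwq
gxj
gkkv
obvta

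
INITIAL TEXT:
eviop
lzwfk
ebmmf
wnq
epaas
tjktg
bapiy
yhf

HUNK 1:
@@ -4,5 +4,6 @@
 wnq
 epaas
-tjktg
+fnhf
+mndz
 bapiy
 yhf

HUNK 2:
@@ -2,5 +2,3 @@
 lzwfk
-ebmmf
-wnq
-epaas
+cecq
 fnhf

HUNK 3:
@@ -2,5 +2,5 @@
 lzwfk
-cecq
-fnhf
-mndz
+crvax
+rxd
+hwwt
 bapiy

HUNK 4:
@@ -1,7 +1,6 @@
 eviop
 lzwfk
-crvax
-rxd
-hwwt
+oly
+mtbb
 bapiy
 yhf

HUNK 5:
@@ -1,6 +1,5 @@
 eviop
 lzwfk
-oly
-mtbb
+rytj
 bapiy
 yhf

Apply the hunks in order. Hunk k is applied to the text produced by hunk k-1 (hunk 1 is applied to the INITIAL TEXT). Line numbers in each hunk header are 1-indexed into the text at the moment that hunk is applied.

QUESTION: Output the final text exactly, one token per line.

Answer: eviop
lzwfk
rytj
bapiy
yhf

Derivation:
Hunk 1: at line 4 remove [tjktg] add [fnhf,mndz] -> 9 lines: eviop lzwfk ebmmf wnq epaas fnhf mndz bapiy yhf
Hunk 2: at line 2 remove [ebmmf,wnq,epaas] add [cecq] -> 7 lines: eviop lzwfk cecq fnhf mndz bapiy yhf
Hunk 3: at line 2 remove [cecq,fnhf,mndz] add [crvax,rxd,hwwt] -> 7 lines: eviop lzwfk crvax rxd hwwt bapiy yhf
Hunk 4: at line 1 remove [crvax,rxd,hwwt] add [oly,mtbb] -> 6 lines: eviop lzwfk oly mtbb bapiy yhf
Hunk 5: at line 1 remove [oly,mtbb] add [rytj] -> 5 lines: eviop lzwfk rytj bapiy yhf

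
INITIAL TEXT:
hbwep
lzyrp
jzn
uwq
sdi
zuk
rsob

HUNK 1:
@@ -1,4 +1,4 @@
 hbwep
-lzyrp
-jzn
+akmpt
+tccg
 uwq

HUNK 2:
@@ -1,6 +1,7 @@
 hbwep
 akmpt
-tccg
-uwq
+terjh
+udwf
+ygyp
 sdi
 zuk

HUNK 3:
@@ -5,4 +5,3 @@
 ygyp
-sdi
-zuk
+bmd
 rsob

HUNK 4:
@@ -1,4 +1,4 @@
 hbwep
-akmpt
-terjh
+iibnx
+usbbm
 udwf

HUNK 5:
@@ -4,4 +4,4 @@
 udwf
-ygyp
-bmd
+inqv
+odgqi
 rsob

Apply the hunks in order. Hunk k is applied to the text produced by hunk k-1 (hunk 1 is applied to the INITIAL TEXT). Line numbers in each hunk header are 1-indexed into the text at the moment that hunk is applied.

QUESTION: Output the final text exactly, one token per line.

Hunk 1: at line 1 remove [lzyrp,jzn] add [akmpt,tccg] -> 7 lines: hbwep akmpt tccg uwq sdi zuk rsob
Hunk 2: at line 1 remove [tccg,uwq] add [terjh,udwf,ygyp] -> 8 lines: hbwep akmpt terjh udwf ygyp sdi zuk rsob
Hunk 3: at line 5 remove [sdi,zuk] add [bmd] -> 7 lines: hbwep akmpt terjh udwf ygyp bmd rsob
Hunk 4: at line 1 remove [akmpt,terjh] add [iibnx,usbbm] -> 7 lines: hbwep iibnx usbbm udwf ygyp bmd rsob
Hunk 5: at line 4 remove [ygyp,bmd] add [inqv,odgqi] -> 7 lines: hbwep iibnx usbbm udwf inqv odgqi rsob

Answer: hbwep
iibnx
usbbm
udwf
inqv
odgqi
rsob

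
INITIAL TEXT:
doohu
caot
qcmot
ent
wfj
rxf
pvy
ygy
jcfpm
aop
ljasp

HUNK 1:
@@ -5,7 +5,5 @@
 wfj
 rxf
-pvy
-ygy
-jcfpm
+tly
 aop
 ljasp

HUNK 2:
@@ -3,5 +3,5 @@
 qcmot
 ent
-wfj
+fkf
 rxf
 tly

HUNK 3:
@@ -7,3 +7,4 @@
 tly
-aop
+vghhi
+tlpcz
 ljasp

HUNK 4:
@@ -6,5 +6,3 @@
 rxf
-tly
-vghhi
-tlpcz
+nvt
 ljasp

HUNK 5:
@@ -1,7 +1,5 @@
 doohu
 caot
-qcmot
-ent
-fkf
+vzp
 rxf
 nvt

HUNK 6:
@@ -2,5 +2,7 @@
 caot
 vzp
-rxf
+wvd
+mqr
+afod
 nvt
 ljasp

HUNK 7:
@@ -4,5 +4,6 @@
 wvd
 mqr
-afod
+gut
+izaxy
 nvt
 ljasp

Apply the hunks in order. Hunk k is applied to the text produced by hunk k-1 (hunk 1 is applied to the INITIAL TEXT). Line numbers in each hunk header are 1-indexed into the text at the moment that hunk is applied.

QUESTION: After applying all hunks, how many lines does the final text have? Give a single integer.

Answer: 9

Derivation:
Hunk 1: at line 5 remove [pvy,ygy,jcfpm] add [tly] -> 9 lines: doohu caot qcmot ent wfj rxf tly aop ljasp
Hunk 2: at line 3 remove [wfj] add [fkf] -> 9 lines: doohu caot qcmot ent fkf rxf tly aop ljasp
Hunk 3: at line 7 remove [aop] add [vghhi,tlpcz] -> 10 lines: doohu caot qcmot ent fkf rxf tly vghhi tlpcz ljasp
Hunk 4: at line 6 remove [tly,vghhi,tlpcz] add [nvt] -> 8 lines: doohu caot qcmot ent fkf rxf nvt ljasp
Hunk 5: at line 1 remove [qcmot,ent,fkf] add [vzp] -> 6 lines: doohu caot vzp rxf nvt ljasp
Hunk 6: at line 2 remove [rxf] add [wvd,mqr,afod] -> 8 lines: doohu caot vzp wvd mqr afod nvt ljasp
Hunk 7: at line 4 remove [afod] add [gut,izaxy] -> 9 lines: doohu caot vzp wvd mqr gut izaxy nvt ljasp
Final line count: 9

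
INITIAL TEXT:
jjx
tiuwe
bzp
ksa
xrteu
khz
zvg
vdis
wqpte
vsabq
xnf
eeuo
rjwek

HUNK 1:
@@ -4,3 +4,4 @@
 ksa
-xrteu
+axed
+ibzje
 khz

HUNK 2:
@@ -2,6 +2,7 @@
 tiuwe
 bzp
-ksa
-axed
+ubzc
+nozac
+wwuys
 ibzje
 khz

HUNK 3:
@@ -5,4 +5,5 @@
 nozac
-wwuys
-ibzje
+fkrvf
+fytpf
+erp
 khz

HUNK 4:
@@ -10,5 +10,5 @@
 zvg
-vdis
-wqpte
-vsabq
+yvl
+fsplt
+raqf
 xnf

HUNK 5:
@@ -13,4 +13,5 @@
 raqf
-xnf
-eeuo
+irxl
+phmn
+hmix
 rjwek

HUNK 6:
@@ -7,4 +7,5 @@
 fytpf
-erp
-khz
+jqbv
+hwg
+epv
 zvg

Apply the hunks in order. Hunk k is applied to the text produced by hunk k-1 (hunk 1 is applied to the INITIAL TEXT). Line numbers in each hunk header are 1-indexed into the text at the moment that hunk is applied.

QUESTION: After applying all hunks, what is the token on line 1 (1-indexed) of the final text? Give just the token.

Hunk 1: at line 4 remove [xrteu] add [axed,ibzje] -> 14 lines: jjx tiuwe bzp ksa axed ibzje khz zvg vdis wqpte vsabq xnf eeuo rjwek
Hunk 2: at line 2 remove [ksa,axed] add [ubzc,nozac,wwuys] -> 15 lines: jjx tiuwe bzp ubzc nozac wwuys ibzje khz zvg vdis wqpte vsabq xnf eeuo rjwek
Hunk 3: at line 5 remove [wwuys,ibzje] add [fkrvf,fytpf,erp] -> 16 lines: jjx tiuwe bzp ubzc nozac fkrvf fytpf erp khz zvg vdis wqpte vsabq xnf eeuo rjwek
Hunk 4: at line 10 remove [vdis,wqpte,vsabq] add [yvl,fsplt,raqf] -> 16 lines: jjx tiuwe bzp ubzc nozac fkrvf fytpf erp khz zvg yvl fsplt raqf xnf eeuo rjwek
Hunk 5: at line 13 remove [xnf,eeuo] add [irxl,phmn,hmix] -> 17 lines: jjx tiuwe bzp ubzc nozac fkrvf fytpf erp khz zvg yvl fsplt raqf irxl phmn hmix rjwek
Hunk 6: at line 7 remove [erp,khz] add [jqbv,hwg,epv] -> 18 lines: jjx tiuwe bzp ubzc nozac fkrvf fytpf jqbv hwg epv zvg yvl fsplt raqf irxl phmn hmix rjwek
Final line 1: jjx

Answer: jjx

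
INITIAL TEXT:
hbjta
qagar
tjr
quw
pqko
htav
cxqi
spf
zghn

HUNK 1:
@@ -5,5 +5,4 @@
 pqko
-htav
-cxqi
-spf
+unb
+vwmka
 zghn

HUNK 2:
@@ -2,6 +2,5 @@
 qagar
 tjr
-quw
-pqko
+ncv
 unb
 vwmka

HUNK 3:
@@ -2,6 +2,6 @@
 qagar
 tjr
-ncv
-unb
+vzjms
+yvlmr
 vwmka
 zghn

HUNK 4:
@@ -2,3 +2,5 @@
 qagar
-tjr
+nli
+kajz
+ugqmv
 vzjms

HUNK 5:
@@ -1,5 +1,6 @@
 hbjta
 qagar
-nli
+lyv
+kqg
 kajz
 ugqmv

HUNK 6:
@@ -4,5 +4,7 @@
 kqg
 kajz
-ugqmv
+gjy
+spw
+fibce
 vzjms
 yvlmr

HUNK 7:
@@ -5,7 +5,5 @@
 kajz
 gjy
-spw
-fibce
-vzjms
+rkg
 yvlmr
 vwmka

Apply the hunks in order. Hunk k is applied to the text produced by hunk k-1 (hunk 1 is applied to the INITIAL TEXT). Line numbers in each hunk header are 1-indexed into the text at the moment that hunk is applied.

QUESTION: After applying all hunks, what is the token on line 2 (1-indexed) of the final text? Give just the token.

Answer: qagar

Derivation:
Hunk 1: at line 5 remove [htav,cxqi,spf] add [unb,vwmka] -> 8 lines: hbjta qagar tjr quw pqko unb vwmka zghn
Hunk 2: at line 2 remove [quw,pqko] add [ncv] -> 7 lines: hbjta qagar tjr ncv unb vwmka zghn
Hunk 3: at line 2 remove [ncv,unb] add [vzjms,yvlmr] -> 7 lines: hbjta qagar tjr vzjms yvlmr vwmka zghn
Hunk 4: at line 2 remove [tjr] add [nli,kajz,ugqmv] -> 9 lines: hbjta qagar nli kajz ugqmv vzjms yvlmr vwmka zghn
Hunk 5: at line 1 remove [nli] add [lyv,kqg] -> 10 lines: hbjta qagar lyv kqg kajz ugqmv vzjms yvlmr vwmka zghn
Hunk 6: at line 4 remove [ugqmv] add [gjy,spw,fibce] -> 12 lines: hbjta qagar lyv kqg kajz gjy spw fibce vzjms yvlmr vwmka zghn
Hunk 7: at line 5 remove [spw,fibce,vzjms] add [rkg] -> 10 lines: hbjta qagar lyv kqg kajz gjy rkg yvlmr vwmka zghn
Final line 2: qagar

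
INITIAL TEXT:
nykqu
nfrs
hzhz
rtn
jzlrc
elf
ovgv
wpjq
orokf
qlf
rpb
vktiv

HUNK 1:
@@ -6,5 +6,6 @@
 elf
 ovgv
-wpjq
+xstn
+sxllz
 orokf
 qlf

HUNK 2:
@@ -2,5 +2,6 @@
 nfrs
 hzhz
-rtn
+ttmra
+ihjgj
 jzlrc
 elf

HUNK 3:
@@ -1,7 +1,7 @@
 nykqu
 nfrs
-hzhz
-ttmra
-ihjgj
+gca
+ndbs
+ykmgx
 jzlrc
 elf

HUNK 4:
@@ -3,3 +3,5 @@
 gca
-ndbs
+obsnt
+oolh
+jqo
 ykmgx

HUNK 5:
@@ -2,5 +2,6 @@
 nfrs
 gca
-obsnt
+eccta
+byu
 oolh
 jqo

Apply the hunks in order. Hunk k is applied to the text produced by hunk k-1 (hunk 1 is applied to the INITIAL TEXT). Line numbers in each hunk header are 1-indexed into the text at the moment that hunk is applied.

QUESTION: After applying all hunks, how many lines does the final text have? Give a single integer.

Hunk 1: at line 6 remove [wpjq] add [xstn,sxllz] -> 13 lines: nykqu nfrs hzhz rtn jzlrc elf ovgv xstn sxllz orokf qlf rpb vktiv
Hunk 2: at line 2 remove [rtn] add [ttmra,ihjgj] -> 14 lines: nykqu nfrs hzhz ttmra ihjgj jzlrc elf ovgv xstn sxllz orokf qlf rpb vktiv
Hunk 3: at line 1 remove [hzhz,ttmra,ihjgj] add [gca,ndbs,ykmgx] -> 14 lines: nykqu nfrs gca ndbs ykmgx jzlrc elf ovgv xstn sxllz orokf qlf rpb vktiv
Hunk 4: at line 3 remove [ndbs] add [obsnt,oolh,jqo] -> 16 lines: nykqu nfrs gca obsnt oolh jqo ykmgx jzlrc elf ovgv xstn sxllz orokf qlf rpb vktiv
Hunk 5: at line 2 remove [obsnt] add [eccta,byu] -> 17 lines: nykqu nfrs gca eccta byu oolh jqo ykmgx jzlrc elf ovgv xstn sxllz orokf qlf rpb vktiv
Final line count: 17

Answer: 17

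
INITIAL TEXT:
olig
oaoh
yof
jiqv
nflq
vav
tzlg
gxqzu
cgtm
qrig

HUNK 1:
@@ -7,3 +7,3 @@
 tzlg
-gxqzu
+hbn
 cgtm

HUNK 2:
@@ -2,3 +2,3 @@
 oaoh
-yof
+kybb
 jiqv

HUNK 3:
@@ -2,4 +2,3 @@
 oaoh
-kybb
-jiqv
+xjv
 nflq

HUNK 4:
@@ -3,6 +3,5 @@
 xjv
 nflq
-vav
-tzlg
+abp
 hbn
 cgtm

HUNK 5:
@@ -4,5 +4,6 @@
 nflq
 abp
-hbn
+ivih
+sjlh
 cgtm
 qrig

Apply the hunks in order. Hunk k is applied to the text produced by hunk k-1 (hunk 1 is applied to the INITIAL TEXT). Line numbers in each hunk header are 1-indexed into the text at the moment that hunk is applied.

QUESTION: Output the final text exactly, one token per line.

Answer: olig
oaoh
xjv
nflq
abp
ivih
sjlh
cgtm
qrig

Derivation:
Hunk 1: at line 7 remove [gxqzu] add [hbn] -> 10 lines: olig oaoh yof jiqv nflq vav tzlg hbn cgtm qrig
Hunk 2: at line 2 remove [yof] add [kybb] -> 10 lines: olig oaoh kybb jiqv nflq vav tzlg hbn cgtm qrig
Hunk 3: at line 2 remove [kybb,jiqv] add [xjv] -> 9 lines: olig oaoh xjv nflq vav tzlg hbn cgtm qrig
Hunk 4: at line 3 remove [vav,tzlg] add [abp] -> 8 lines: olig oaoh xjv nflq abp hbn cgtm qrig
Hunk 5: at line 4 remove [hbn] add [ivih,sjlh] -> 9 lines: olig oaoh xjv nflq abp ivih sjlh cgtm qrig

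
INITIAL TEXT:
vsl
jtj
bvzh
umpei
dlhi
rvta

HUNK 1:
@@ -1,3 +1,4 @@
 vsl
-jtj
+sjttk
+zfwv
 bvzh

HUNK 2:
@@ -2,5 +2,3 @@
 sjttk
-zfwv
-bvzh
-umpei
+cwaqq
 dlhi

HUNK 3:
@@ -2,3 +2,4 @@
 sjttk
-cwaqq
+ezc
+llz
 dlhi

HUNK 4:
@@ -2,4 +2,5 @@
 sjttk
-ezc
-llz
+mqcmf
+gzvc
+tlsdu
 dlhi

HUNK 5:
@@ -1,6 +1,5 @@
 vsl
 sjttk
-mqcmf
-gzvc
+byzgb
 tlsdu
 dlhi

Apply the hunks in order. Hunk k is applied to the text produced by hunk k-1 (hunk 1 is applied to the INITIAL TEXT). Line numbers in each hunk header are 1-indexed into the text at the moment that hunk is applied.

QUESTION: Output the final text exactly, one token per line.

Answer: vsl
sjttk
byzgb
tlsdu
dlhi
rvta

Derivation:
Hunk 1: at line 1 remove [jtj] add [sjttk,zfwv] -> 7 lines: vsl sjttk zfwv bvzh umpei dlhi rvta
Hunk 2: at line 2 remove [zfwv,bvzh,umpei] add [cwaqq] -> 5 lines: vsl sjttk cwaqq dlhi rvta
Hunk 3: at line 2 remove [cwaqq] add [ezc,llz] -> 6 lines: vsl sjttk ezc llz dlhi rvta
Hunk 4: at line 2 remove [ezc,llz] add [mqcmf,gzvc,tlsdu] -> 7 lines: vsl sjttk mqcmf gzvc tlsdu dlhi rvta
Hunk 5: at line 1 remove [mqcmf,gzvc] add [byzgb] -> 6 lines: vsl sjttk byzgb tlsdu dlhi rvta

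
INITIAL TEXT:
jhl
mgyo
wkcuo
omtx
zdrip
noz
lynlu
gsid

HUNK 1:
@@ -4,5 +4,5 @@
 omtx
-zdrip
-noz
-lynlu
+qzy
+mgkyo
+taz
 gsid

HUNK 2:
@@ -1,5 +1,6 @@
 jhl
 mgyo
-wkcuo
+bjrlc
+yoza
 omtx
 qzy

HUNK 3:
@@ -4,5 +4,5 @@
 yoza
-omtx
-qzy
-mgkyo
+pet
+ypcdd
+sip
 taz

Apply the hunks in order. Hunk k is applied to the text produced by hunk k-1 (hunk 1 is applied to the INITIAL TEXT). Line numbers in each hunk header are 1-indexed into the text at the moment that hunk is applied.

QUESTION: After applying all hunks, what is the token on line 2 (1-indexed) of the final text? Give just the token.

Answer: mgyo

Derivation:
Hunk 1: at line 4 remove [zdrip,noz,lynlu] add [qzy,mgkyo,taz] -> 8 lines: jhl mgyo wkcuo omtx qzy mgkyo taz gsid
Hunk 2: at line 1 remove [wkcuo] add [bjrlc,yoza] -> 9 lines: jhl mgyo bjrlc yoza omtx qzy mgkyo taz gsid
Hunk 3: at line 4 remove [omtx,qzy,mgkyo] add [pet,ypcdd,sip] -> 9 lines: jhl mgyo bjrlc yoza pet ypcdd sip taz gsid
Final line 2: mgyo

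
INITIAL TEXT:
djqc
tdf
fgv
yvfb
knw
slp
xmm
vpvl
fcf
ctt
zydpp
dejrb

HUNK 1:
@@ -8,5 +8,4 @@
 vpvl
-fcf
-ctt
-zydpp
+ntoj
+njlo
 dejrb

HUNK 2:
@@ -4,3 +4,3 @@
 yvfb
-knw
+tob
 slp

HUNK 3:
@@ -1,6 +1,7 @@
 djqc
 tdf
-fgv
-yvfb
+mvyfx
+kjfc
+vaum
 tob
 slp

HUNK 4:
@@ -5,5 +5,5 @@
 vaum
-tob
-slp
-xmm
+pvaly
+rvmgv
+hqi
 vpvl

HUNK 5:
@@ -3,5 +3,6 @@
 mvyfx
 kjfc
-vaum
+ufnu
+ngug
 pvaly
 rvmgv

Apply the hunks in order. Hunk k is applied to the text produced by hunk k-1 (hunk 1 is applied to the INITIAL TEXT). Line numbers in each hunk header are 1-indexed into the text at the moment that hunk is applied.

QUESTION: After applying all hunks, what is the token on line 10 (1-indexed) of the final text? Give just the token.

Hunk 1: at line 8 remove [fcf,ctt,zydpp] add [ntoj,njlo] -> 11 lines: djqc tdf fgv yvfb knw slp xmm vpvl ntoj njlo dejrb
Hunk 2: at line 4 remove [knw] add [tob] -> 11 lines: djqc tdf fgv yvfb tob slp xmm vpvl ntoj njlo dejrb
Hunk 3: at line 1 remove [fgv,yvfb] add [mvyfx,kjfc,vaum] -> 12 lines: djqc tdf mvyfx kjfc vaum tob slp xmm vpvl ntoj njlo dejrb
Hunk 4: at line 5 remove [tob,slp,xmm] add [pvaly,rvmgv,hqi] -> 12 lines: djqc tdf mvyfx kjfc vaum pvaly rvmgv hqi vpvl ntoj njlo dejrb
Hunk 5: at line 3 remove [vaum] add [ufnu,ngug] -> 13 lines: djqc tdf mvyfx kjfc ufnu ngug pvaly rvmgv hqi vpvl ntoj njlo dejrb
Final line 10: vpvl

Answer: vpvl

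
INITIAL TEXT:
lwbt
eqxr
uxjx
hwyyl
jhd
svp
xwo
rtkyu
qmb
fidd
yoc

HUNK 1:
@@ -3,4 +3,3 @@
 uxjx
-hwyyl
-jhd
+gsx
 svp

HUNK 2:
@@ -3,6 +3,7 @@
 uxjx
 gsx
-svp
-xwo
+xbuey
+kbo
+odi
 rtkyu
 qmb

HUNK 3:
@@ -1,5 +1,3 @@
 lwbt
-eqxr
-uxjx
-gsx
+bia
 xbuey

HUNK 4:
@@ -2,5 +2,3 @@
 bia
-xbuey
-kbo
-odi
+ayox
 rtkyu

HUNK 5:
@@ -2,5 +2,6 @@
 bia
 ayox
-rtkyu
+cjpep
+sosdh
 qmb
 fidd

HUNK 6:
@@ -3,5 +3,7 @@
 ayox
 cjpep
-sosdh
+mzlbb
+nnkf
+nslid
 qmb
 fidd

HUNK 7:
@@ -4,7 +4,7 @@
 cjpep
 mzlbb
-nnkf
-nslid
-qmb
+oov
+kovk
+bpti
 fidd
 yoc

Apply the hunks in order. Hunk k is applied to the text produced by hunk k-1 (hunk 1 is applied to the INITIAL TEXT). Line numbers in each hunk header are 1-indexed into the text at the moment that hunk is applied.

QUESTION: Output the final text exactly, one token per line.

Hunk 1: at line 3 remove [hwyyl,jhd] add [gsx] -> 10 lines: lwbt eqxr uxjx gsx svp xwo rtkyu qmb fidd yoc
Hunk 2: at line 3 remove [svp,xwo] add [xbuey,kbo,odi] -> 11 lines: lwbt eqxr uxjx gsx xbuey kbo odi rtkyu qmb fidd yoc
Hunk 3: at line 1 remove [eqxr,uxjx,gsx] add [bia] -> 9 lines: lwbt bia xbuey kbo odi rtkyu qmb fidd yoc
Hunk 4: at line 2 remove [xbuey,kbo,odi] add [ayox] -> 7 lines: lwbt bia ayox rtkyu qmb fidd yoc
Hunk 5: at line 2 remove [rtkyu] add [cjpep,sosdh] -> 8 lines: lwbt bia ayox cjpep sosdh qmb fidd yoc
Hunk 6: at line 3 remove [sosdh] add [mzlbb,nnkf,nslid] -> 10 lines: lwbt bia ayox cjpep mzlbb nnkf nslid qmb fidd yoc
Hunk 7: at line 4 remove [nnkf,nslid,qmb] add [oov,kovk,bpti] -> 10 lines: lwbt bia ayox cjpep mzlbb oov kovk bpti fidd yoc

Answer: lwbt
bia
ayox
cjpep
mzlbb
oov
kovk
bpti
fidd
yoc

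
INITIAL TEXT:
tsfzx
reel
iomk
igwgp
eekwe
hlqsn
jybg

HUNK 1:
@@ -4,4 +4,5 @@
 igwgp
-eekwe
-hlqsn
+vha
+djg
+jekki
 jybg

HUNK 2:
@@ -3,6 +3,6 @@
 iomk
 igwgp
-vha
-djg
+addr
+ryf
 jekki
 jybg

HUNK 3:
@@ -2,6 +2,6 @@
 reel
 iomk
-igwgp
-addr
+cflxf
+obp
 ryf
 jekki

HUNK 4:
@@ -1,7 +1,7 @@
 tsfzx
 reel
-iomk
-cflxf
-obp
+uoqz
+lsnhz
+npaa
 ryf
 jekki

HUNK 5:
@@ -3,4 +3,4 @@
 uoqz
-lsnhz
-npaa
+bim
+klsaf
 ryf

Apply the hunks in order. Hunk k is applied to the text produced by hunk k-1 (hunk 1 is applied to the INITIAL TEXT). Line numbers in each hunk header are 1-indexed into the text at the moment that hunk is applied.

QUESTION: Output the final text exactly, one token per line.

Answer: tsfzx
reel
uoqz
bim
klsaf
ryf
jekki
jybg

Derivation:
Hunk 1: at line 4 remove [eekwe,hlqsn] add [vha,djg,jekki] -> 8 lines: tsfzx reel iomk igwgp vha djg jekki jybg
Hunk 2: at line 3 remove [vha,djg] add [addr,ryf] -> 8 lines: tsfzx reel iomk igwgp addr ryf jekki jybg
Hunk 3: at line 2 remove [igwgp,addr] add [cflxf,obp] -> 8 lines: tsfzx reel iomk cflxf obp ryf jekki jybg
Hunk 4: at line 1 remove [iomk,cflxf,obp] add [uoqz,lsnhz,npaa] -> 8 lines: tsfzx reel uoqz lsnhz npaa ryf jekki jybg
Hunk 5: at line 3 remove [lsnhz,npaa] add [bim,klsaf] -> 8 lines: tsfzx reel uoqz bim klsaf ryf jekki jybg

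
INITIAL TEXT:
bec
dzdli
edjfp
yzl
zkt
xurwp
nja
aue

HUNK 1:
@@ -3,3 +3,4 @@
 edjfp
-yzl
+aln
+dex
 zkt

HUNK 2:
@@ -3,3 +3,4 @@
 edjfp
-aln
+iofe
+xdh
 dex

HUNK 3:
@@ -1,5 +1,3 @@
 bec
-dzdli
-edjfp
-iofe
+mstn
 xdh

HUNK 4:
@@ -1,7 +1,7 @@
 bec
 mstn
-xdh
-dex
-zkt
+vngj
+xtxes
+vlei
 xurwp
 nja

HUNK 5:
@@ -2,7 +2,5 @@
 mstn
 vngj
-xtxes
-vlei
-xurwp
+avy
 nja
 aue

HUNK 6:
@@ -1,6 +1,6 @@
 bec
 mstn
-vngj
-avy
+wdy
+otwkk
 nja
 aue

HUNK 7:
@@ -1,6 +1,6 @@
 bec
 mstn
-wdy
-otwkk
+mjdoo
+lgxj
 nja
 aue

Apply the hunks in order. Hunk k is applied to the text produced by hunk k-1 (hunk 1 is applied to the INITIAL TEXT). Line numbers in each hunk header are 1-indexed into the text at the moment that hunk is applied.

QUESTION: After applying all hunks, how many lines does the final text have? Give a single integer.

Answer: 6

Derivation:
Hunk 1: at line 3 remove [yzl] add [aln,dex] -> 9 lines: bec dzdli edjfp aln dex zkt xurwp nja aue
Hunk 2: at line 3 remove [aln] add [iofe,xdh] -> 10 lines: bec dzdli edjfp iofe xdh dex zkt xurwp nja aue
Hunk 3: at line 1 remove [dzdli,edjfp,iofe] add [mstn] -> 8 lines: bec mstn xdh dex zkt xurwp nja aue
Hunk 4: at line 1 remove [xdh,dex,zkt] add [vngj,xtxes,vlei] -> 8 lines: bec mstn vngj xtxes vlei xurwp nja aue
Hunk 5: at line 2 remove [xtxes,vlei,xurwp] add [avy] -> 6 lines: bec mstn vngj avy nja aue
Hunk 6: at line 1 remove [vngj,avy] add [wdy,otwkk] -> 6 lines: bec mstn wdy otwkk nja aue
Hunk 7: at line 1 remove [wdy,otwkk] add [mjdoo,lgxj] -> 6 lines: bec mstn mjdoo lgxj nja aue
Final line count: 6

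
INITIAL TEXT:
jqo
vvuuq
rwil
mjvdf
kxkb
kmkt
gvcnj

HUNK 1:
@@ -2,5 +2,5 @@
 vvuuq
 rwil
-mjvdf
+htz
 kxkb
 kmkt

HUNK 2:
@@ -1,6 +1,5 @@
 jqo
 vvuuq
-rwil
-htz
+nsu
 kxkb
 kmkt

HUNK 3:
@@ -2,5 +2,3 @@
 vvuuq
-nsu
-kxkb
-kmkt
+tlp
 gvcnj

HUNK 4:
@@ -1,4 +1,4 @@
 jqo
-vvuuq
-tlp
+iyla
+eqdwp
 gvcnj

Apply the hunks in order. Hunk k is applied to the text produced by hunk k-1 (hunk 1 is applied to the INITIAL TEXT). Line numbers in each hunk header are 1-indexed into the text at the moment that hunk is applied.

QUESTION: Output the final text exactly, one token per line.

Answer: jqo
iyla
eqdwp
gvcnj

Derivation:
Hunk 1: at line 2 remove [mjvdf] add [htz] -> 7 lines: jqo vvuuq rwil htz kxkb kmkt gvcnj
Hunk 2: at line 1 remove [rwil,htz] add [nsu] -> 6 lines: jqo vvuuq nsu kxkb kmkt gvcnj
Hunk 3: at line 2 remove [nsu,kxkb,kmkt] add [tlp] -> 4 lines: jqo vvuuq tlp gvcnj
Hunk 4: at line 1 remove [vvuuq,tlp] add [iyla,eqdwp] -> 4 lines: jqo iyla eqdwp gvcnj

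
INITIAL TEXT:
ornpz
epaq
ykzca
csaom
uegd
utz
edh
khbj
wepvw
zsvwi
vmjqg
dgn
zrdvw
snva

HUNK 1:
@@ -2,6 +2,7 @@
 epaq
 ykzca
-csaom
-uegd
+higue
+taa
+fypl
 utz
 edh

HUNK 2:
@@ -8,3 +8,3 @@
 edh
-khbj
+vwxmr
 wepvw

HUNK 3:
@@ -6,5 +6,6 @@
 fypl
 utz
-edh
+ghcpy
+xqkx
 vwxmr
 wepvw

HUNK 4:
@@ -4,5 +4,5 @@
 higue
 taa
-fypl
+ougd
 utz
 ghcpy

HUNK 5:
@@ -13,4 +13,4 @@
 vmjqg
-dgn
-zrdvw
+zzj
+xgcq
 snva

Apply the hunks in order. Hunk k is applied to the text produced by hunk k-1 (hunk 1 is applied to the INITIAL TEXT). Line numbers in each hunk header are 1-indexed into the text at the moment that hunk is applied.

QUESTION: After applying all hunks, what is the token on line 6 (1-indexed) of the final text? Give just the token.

Hunk 1: at line 2 remove [csaom,uegd] add [higue,taa,fypl] -> 15 lines: ornpz epaq ykzca higue taa fypl utz edh khbj wepvw zsvwi vmjqg dgn zrdvw snva
Hunk 2: at line 8 remove [khbj] add [vwxmr] -> 15 lines: ornpz epaq ykzca higue taa fypl utz edh vwxmr wepvw zsvwi vmjqg dgn zrdvw snva
Hunk 3: at line 6 remove [edh] add [ghcpy,xqkx] -> 16 lines: ornpz epaq ykzca higue taa fypl utz ghcpy xqkx vwxmr wepvw zsvwi vmjqg dgn zrdvw snva
Hunk 4: at line 4 remove [fypl] add [ougd] -> 16 lines: ornpz epaq ykzca higue taa ougd utz ghcpy xqkx vwxmr wepvw zsvwi vmjqg dgn zrdvw snva
Hunk 5: at line 13 remove [dgn,zrdvw] add [zzj,xgcq] -> 16 lines: ornpz epaq ykzca higue taa ougd utz ghcpy xqkx vwxmr wepvw zsvwi vmjqg zzj xgcq snva
Final line 6: ougd

Answer: ougd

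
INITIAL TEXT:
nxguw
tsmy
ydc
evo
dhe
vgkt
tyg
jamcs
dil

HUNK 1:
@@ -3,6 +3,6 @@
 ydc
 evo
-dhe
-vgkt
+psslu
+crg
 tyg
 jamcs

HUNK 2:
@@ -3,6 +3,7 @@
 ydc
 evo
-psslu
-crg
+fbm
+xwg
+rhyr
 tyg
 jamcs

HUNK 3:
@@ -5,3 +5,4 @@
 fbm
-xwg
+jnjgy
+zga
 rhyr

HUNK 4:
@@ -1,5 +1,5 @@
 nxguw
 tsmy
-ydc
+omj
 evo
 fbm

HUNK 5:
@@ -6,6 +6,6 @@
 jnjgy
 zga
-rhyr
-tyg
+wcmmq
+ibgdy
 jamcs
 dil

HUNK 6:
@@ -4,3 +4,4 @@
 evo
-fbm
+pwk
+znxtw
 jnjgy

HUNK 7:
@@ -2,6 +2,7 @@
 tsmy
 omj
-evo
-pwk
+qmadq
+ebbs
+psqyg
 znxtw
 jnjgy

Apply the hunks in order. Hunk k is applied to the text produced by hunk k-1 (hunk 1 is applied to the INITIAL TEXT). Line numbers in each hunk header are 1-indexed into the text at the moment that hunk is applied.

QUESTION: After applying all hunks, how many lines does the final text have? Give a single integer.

Hunk 1: at line 3 remove [dhe,vgkt] add [psslu,crg] -> 9 lines: nxguw tsmy ydc evo psslu crg tyg jamcs dil
Hunk 2: at line 3 remove [psslu,crg] add [fbm,xwg,rhyr] -> 10 lines: nxguw tsmy ydc evo fbm xwg rhyr tyg jamcs dil
Hunk 3: at line 5 remove [xwg] add [jnjgy,zga] -> 11 lines: nxguw tsmy ydc evo fbm jnjgy zga rhyr tyg jamcs dil
Hunk 4: at line 1 remove [ydc] add [omj] -> 11 lines: nxguw tsmy omj evo fbm jnjgy zga rhyr tyg jamcs dil
Hunk 5: at line 6 remove [rhyr,tyg] add [wcmmq,ibgdy] -> 11 lines: nxguw tsmy omj evo fbm jnjgy zga wcmmq ibgdy jamcs dil
Hunk 6: at line 4 remove [fbm] add [pwk,znxtw] -> 12 lines: nxguw tsmy omj evo pwk znxtw jnjgy zga wcmmq ibgdy jamcs dil
Hunk 7: at line 2 remove [evo,pwk] add [qmadq,ebbs,psqyg] -> 13 lines: nxguw tsmy omj qmadq ebbs psqyg znxtw jnjgy zga wcmmq ibgdy jamcs dil
Final line count: 13

Answer: 13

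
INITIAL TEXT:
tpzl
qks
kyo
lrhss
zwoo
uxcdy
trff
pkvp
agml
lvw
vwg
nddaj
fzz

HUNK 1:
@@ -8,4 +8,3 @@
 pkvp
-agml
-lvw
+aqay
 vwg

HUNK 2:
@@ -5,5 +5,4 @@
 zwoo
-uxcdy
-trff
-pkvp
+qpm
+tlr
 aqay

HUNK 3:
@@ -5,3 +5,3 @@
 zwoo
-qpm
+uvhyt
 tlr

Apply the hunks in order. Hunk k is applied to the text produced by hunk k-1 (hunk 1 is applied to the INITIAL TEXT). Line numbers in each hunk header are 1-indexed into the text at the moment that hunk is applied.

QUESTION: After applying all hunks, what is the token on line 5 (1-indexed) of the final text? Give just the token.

Hunk 1: at line 8 remove [agml,lvw] add [aqay] -> 12 lines: tpzl qks kyo lrhss zwoo uxcdy trff pkvp aqay vwg nddaj fzz
Hunk 2: at line 5 remove [uxcdy,trff,pkvp] add [qpm,tlr] -> 11 lines: tpzl qks kyo lrhss zwoo qpm tlr aqay vwg nddaj fzz
Hunk 3: at line 5 remove [qpm] add [uvhyt] -> 11 lines: tpzl qks kyo lrhss zwoo uvhyt tlr aqay vwg nddaj fzz
Final line 5: zwoo

Answer: zwoo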